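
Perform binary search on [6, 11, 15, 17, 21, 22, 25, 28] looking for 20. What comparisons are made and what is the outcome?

Binary search for 20 in [6, 11, 15, 17, 21, 22, 25, 28]:

lo=0, hi=7, mid=3, arr[mid]=17 -> 17 < 20, search right half
lo=4, hi=7, mid=5, arr[mid]=22 -> 22 > 20, search left half
lo=4, hi=4, mid=4, arr[mid]=21 -> 21 > 20, search left half
lo=4 > hi=3, target 20 not found

Binary search determines that 20 is not in the array after 3 comparisons. The search space was exhausted without finding the target.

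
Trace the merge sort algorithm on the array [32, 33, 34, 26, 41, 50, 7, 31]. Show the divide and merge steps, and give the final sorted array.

Merge sort trace:

Split: [32, 33, 34, 26, 41, 50, 7, 31] -> [32, 33, 34, 26] and [41, 50, 7, 31]
  Split: [32, 33, 34, 26] -> [32, 33] and [34, 26]
    Split: [32, 33] -> [32] and [33]
    Merge: [32] + [33] -> [32, 33]
    Split: [34, 26] -> [34] and [26]
    Merge: [34] + [26] -> [26, 34]
  Merge: [32, 33] + [26, 34] -> [26, 32, 33, 34]
  Split: [41, 50, 7, 31] -> [41, 50] and [7, 31]
    Split: [41, 50] -> [41] and [50]
    Merge: [41] + [50] -> [41, 50]
    Split: [7, 31] -> [7] and [31]
    Merge: [7] + [31] -> [7, 31]
  Merge: [41, 50] + [7, 31] -> [7, 31, 41, 50]
Merge: [26, 32, 33, 34] + [7, 31, 41, 50] -> [7, 26, 31, 32, 33, 34, 41, 50]

Final sorted array: [7, 26, 31, 32, 33, 34, 41, 50]

The merge sort proceeds by recursively splitting the array and merging sorted halves.
After all merges, the sorted array is [7, 26, 31, 32, 33, 34, 41, 50].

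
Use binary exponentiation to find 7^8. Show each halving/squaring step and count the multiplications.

Computing 7^8 by squaring (build up from 7^1; each line after the first costs one multiplication):

7^1 = 7
7^2 = (7^1)^2 = 7^2 = 49
7^4 = (7^2)^2 = 49^2 = 2401
7^8 = (7^4)^2 = 2401^2 = 5764801

Result: 5764801
Multiplications needed: 3 (3 lines after 7^1)

7^8 = 5764801. Using exponentiation by squaring, this requires 3 multiplications. The key idea: if the exponent is even, square the half-power; if odd, multiply by the base once.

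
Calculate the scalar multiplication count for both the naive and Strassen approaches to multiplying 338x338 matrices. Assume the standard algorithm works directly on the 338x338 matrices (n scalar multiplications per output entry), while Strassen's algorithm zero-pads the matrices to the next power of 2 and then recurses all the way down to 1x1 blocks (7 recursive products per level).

Matrix multiplication for 338x338 matrices:

Strassen's algorithm requires power-of-2 dimensions. Pad 338x338 to 512x512 (next power of 2).

Standard algorithm: 338^3 = 38614472 multiplications
Strassen's algorithm: 7^(log2(512)) = 7^9 = 40353607 multiplications
Difference: 38614472 - 40353607 = -1739135 (Strassen uses MORE here due to padding overhead — for small or just-over-power-of-2 n, padding can outweigh the per-level savings)

Standard: 38614472 multiplications (338^3). Strassen: 40353607 multiplications (7^9, after padding to 512x512). Strassen reduces 8 recursive multiplications to 7 at each level.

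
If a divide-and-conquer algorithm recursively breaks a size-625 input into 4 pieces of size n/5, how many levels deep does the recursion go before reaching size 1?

For divide and conquer with division factor 5:

Problem sizes at each level:
Level 0: 625
Level 1: 125
Level 2: 25
Level 3: 5
Level 4: 1

The root is level 0 and the size-1 base case is level 4 (the tree spans levels 0 through 4, i.e. 5 levels counting the root), so the depth is the number of divisions: log_5(625) = 4

The recursion tree depth is log_5(625) = 4. At each level, the problem size is divided by 5, so it takes 4 divisions to reduce to a base case of size 1. The algorithm makes 4 recursive calls at each level.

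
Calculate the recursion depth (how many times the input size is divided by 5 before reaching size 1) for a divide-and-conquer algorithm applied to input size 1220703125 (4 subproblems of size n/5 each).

For divide and conquer with division factor 5:

Problem sizes at each level:
Level 0: 1220703125
Level 1: 244140625
Level 2: 48828125
Level 3: 9765625
Level 4: 1953125
Level 5: 390625
Level 6: 78125
Level 7: 15625
Level 8: 3125
Level 9: 625
Level 10: 125
Level 11: 25
Level 12: 5
Level 13: 1

The root is level 0 and the size-1 base case is level 13 (the tree spans levels 0 through 13, i.e. 14 levels counting the root), so the depth is the number of divisions: log_5(1220703125) = 13

The recursion tree depth is log_5(1220703125) = 13. At each level, the problem size is divided by 5, so it takes 13 divisions to reduce to a base case of size 1. The algorithm makes 4 recursive calls at each level.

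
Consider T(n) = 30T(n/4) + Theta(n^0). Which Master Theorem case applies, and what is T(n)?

Master Theorem for T(n) = 30T(n/4) + O(n^0):

a = 30, b = 4, c = 0
log_b(a) = log_4(30) = 2.4534

Case 1: c = 0 < log_4(30) = 2.4534
T(n) = O(n^(log_4 30))

For T(n) = 30T(n/4) + O(n^0): log_4(30) = 2.4534. This is Case 1 of the Master Theorem (c < log_b(a), work dominated by leaves), giving O(n^(log_4 30)).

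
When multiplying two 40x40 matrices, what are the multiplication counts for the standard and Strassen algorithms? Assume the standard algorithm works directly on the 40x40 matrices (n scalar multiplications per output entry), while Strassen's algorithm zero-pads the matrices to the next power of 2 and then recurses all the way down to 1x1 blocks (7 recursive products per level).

Matrix multiplication for 40x40 matrices:

Strassen's algorithm requires power-of-2 dimensions. Pad 40x40 to 64x64 (next power of 2).

Standard algorithm: 40^3 = 64000 multiplications
Strassen's algorithm: 7^(log2(64)) = 7^6 = 117649 multiplications
Difference: 64000 - 117649 = -53649 (Strassen uses MORE here due to padding overhead — for small or just-over-power-of-2 n, padding can outweigh the per-level savings)

Standard: 64000 multiplications (40^3). Strassen: 117649 multiplications (7^6, after padding to 64x64). Strassen reduces 8 recursive multiplications to 7 at each level.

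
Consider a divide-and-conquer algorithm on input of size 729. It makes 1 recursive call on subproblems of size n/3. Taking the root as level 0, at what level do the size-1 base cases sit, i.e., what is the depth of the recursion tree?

For divide and conquer with division factor 3:

Problem sizes at each level:
Level 0: 729
Level 1: 243
Level 2: 81
Level 3: 27
Level 4: 9
Level 5: 3
Level 6: 1

The root is level 0 and the size-1 base case is level 6 (the tree spans levels 0 through 6, i.e. 7 levels counting the root), so the depth is the number of divisions: log_3(729) = 6

The recursion tree depth is log_3(729) = 6. At each level, the problem size is divided by 3, so it takes 6 divisions to reduce to a base case of size 1. The algorithm makes 1 recursive call at each level.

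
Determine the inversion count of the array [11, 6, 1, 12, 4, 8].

Finding inversions in [11, 6, 1, 12, 4, 8]:

(0, 1): arr[0]=11 > arr[1]=6
(0, 2): arr[0]=11 > arr[2]=1
(0, 4): arr[0]=11 > arr[4]=4
(0, 5): arr[0]=11 > arr[5]=8
(1, 2): arr[1]=6 > arr[2]=1
(1, 4): arr[1]=6 > arr[4]=4
(3, 4): arr[3]=12 > arr[4]=4
(3, 5): arr[3]=12 > arr[5]=8

Total inversions: 8

The array has 8 inversion(s): (0,1), (0,2), (0,4), (0,5), (1,2), (1,4), (3,4), (3,5). Each pair (i,j) satisfies i < j and arr[i] > arr[j].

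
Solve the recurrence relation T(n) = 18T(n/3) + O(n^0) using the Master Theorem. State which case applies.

Master Theorem for T(n) = 18T(n/3) + O(n^0):

a = 18, b = 3, c = 0
log_b(a) = log_3(18) = 2.6309

Case 1: c = 0 < log_3(18) = 2.6309
T(n) = O(n^(log_3 18))

For T(n) = 18T(n/3) + O(n^0): log_3(18) = 2.6309. This is Case 1 of the Master Theorem (c < log_b(a), work dominated by leaves), giving O(n^(log_3 18)).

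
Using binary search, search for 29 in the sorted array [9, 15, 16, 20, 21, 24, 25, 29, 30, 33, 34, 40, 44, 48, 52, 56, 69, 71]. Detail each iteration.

Binary search for 29 in [9, 15, 16, 20, 21, 24, 25, 29, 30, 33, 34, 40, 44, 48, 52, 56, 69, 71]:

lo=0, hi=17, mid=8, arr[mid]=30 -> 30 > 29, search left half
lo=0, hi=7, mid=3, arr[mid]=20 -> 20 < 29, search right half
lo=4, hi=7, mid=5, arr[mid]=24 -> 24 < 29, search right half
lo=6, hi=7, mid=6, arr[mid]=25 -> 25 < 29, search right half
lo=7, hi=7, mid=7, arr[mid]=29 -> Found target at index 7!

Binary search finds 29 at index 7 after 5 comparisons. The search repeatedly halves the search space by comparing with the middle element.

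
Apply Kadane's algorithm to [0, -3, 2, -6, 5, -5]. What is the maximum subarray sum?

Using Kadane's algorithm on [0, -3, 2, -6, 5, -5]:

Scanning through the array:
Position 1 (value -3): max_ending_here = -3, max_so_far = 0
Position 2 (value 2): max_ending_here = 2, max_so_far = 2
Position 3 (value -6): max_ending_here = -4, max_so_far = 2
Position 4 (value 5): max_ending_here = 5, max_so_far = 5
Position 5 (value -5): max_ending_here = 0, max_so_far = 5

Maximum subarray: [5]
Maximum sum: 5

The maximum subarray is [5] with sum 5. This subarray runs from index 4 to index 4.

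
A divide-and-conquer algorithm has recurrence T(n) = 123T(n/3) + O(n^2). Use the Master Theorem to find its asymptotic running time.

Master Theorem for T(n) = 123T(n/3) + O(n^2):

a = 123, b = 3, c = 2
log_b(a) = log_3(123) = 4.3802

Case 1: c = 2 < log_3(123) = 4.3802
T(n) = O(n^(log_3 123))

For T(n) = 123T(n/3) + O(n^2): log_3(123) = 4.3802. This is Case 1 of the Master Theorem (c < log_b(a), work dominated by leaves), giving O(n^(log_3 123)).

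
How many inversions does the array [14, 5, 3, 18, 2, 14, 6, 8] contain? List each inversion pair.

Finding inversions in [14, 5, 3, 18, 2, 14, 6, 8]:

(0, 1): arr[0]=14 > arr[1]=5
(0, 2): arr[0]=14 > arr[2]=3
(0, 4): arr[0]=14 > arr[4]=2
(0, 6): arr[0]=14 > arr[6]=6
(0, 7): arr[0]=14 > arr[7]=8
(1, 2): arr[1]=5 > arr[2]=3
(1, 4): arr[1]=5 > arr[4]=2
(2, 4): arr[2]=3 > arr[4]=2
(3, 4): arr[3]=18 > arr[4]=2
(3, 5): arr[3]=18 > arr[5]=14
(3, 6): arr[3]=18 > arr[6]=6
(3, 7): arr[3]=18 > arr[7]=8
(5, 6): arr[5]=14 > arr[6]=6
(5, 7): arr[5]=14 > arr[7]=8

Total inversions: 14

The array has 14 inversion(s): (0,1), (0,2), (0,4), (0,6), (0,7), (1,2), (1,4), (2,4), (3,4), (3,5), (3,6), (3,7), (5,6), (5,7). Each pair (i,j) satisfies i < j and arr[i] > arr[j].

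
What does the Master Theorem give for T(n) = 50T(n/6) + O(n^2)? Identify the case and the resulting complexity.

Master Theorem for T(n) = 50T(n/6) + O(n^2):

a = 50, b = 6, c = 2
log_b(a) = log_6(50) = 2.1833

Case 1: c = 2 < log_6(50) = 2.1833
T(n) = O(n^(log_6 50))

For T(n) = 50T(n/6) + O(n^2): log_6(50) = 2.1833. This is Case 1 of the Master Theorem (c < log_b(a), work dominated by leaves), giving O(n^(log_6 50)).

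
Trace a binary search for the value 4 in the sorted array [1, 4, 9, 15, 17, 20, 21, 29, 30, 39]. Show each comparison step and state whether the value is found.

Binary search for 4 in [1, 4, 9, 15, 17, 20, 21, 29, 30, 39]:

lo=0, hi=9, mid=4, arr[mid]=17 -> 17 > 4, search left half
lo=0, hi=3, mid=1, arr[mid]=4 -> Found target at index 1!

Binary search finds 4 at index 1 after 2 comparisons. The search repeatedly halves the search space by comparing with the middle element.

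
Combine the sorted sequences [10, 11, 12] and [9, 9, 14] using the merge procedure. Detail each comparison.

Merging process:

Compare 10 vs 9: take 9 from right. Merged: [9]
Compare 10 vs 9: take 9 from right. Merged: [9, 9]
Compare 10 vs 14: take 10 from left. Merged: [9, 9, 10]
Compare 11 vs 14: take 11 from left. Merged: [9, 9, 10, 11]
Compare 12 vs 14: take 12 from left. Merged: [9, 9, 10, 11, 12]
Append remaining from right: [14]. Merged: [9, 9, 10, 11, 12, 14]

Final merged array: [9, 9, 10, 11, 12, 14]
Total comparisons: 5

The merged array is [9, 9, 10, 11, 12, 14], requiring 5 comparisons. The merge step runs in O(n) time where n is the total number of elements.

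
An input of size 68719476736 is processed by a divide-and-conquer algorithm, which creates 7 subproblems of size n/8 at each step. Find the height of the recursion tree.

For divide and conquer with division factor 8:

Problem sizes at each level:
Level 0: 68719476736
Level 1: 8589934592
Level 2: 1073741824
Level 3: 134217728
Level 4: 16777216
Level 5: 2097152
Level 6: 262144
Level 7: 32768
Level 8: 4096
Level 9: 512
Level 10: 64
Level 11: 8
Level 12: 1

The root is level 0 and the size-1 base case is level 12 (the tree spans levels 0 through 12, i.e. 13 levels counting the root), so the depth is the number of divisions: log_8(68719476736) = 12

The recursion tree depth is log_8(68719476736) = 12. At each level, the problem size is divided by 8, so it takes 12 divisions to reduce to a base case of size 1. The algorithm makes 7 recursive calls at each level.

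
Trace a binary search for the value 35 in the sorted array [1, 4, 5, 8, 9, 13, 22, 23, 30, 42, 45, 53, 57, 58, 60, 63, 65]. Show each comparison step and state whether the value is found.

Binary search for 35 in [1, 4, 5, 8, 9, 13, 22, 23, 30, 42, 45, 53, 57, 58, 60, 63, 65]:

lo=0, hi=16, mid=8, arr[mid]=30 -> 30 < 35, search right half
lo=9, hi=16, mid=12, arr[mid]=57 -> 57 > 35, search left half
lo=9, hi=11, mid=10, arr[mid]=45 -> 45 > 35, search left half
lo=9, hi=9, mid=9, arr[mid]=42 -> 42 > 35, search left half
lo=9 > hi=8, target 35 not found

Binary search determines that 35 is not in the array after 4 comparisons. The search space was exhausted without finding the target.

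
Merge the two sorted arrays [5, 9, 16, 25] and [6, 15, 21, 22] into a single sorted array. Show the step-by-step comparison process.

Merging process:

Compare 5 vs 6: take 5 from left. Merged: [5]
Compare 9 vs 6: take 6 from right. Merged: [5, 6]
Compare 9 vs 15: take 9 from left. Merged: [5, 6, 9]
Compare 16 vs 15: take 15 from right. Merged: [5, 6, 9, 15]
Compare 16 vs 21: take 16 from left. Merged: [5, 6, 9, 15, 16]
Compare 25 vs 21: take 21 from right. Merged: [5, 6, 9, 15, 16, 21]
Compare 25 vs 22: take 22 from right. Merged: [5, 6, 9, 15, 16, 21, 22]
Append remaining from left: [25]. Merged: [5, 6, 9, 15, 16, 21, 22, 25]

Final merged array: [5, 6, 9, 15, 16, 21, 22, 25]
Total comparisons: 7

The merged array is [5, 6, 9, 15, 16, 21, 22, 25], requiring 7 comparisons. The merge step runs in O(n) time where n is the total number of elements.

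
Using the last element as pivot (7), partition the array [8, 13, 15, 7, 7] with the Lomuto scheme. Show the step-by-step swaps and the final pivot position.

Lomuto partition with pivot = 7:

Initial array: [8, 13, 15, 7, 7]

arr[0]=8 > 7: no swap
arr[1]=13 > 7: no swap
arr[2]=15 > 7: no swap
arr[3]=7 <= 7: swap with position 0, array becomes [7, 13, 15, 8, 7]

Place pivot at position 1: [7, 7, 15, 8, 13]
Pivot position: 1

After partitioning with pivot 7, the array becomes [7, 7, 15, 8, 13]. The pivot is placed at index 1. All elements to the left of the pivot are <= 7, and all elements to the right are > 7.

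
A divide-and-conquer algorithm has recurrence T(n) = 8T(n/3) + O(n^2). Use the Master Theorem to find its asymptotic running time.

Master Theorem for T(n) = 8T(n/3) + O(n^2):

a = 8, b = 3, c = 2
log_b(a) = log_3(8) = 1.8928

Case 3: c = 2 > log_3(8) = 1.8928
T(n) = O(n^2) = O(n^2)

For T(n) = 8T(n/3) + O(n^2): log_3(8) = 1.8928. This is Case 3 of the Master Theorem (c > log_b(a), work dominated by root), giving O(n^2).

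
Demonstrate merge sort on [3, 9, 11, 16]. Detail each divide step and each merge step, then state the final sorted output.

Merge sort trace:

Split: [3, 9, 11, 16] -> [3, 9] and [11, 16]
  Split: [3, 9] -> [3] and [9]
  Merge: [3] + [9] -> [3, 9]
  Split: [11, 16] -> [11] and [16]
  Merge: [11] + [16] -> [11, 16]
Merge: [3, 9] + [11, 16] -> [3, 9, 11, 16]

Final sorted array: [3, 9, 11, 16]

The merge sort proceeds by recursively splitting the array and merging sorted halves.
After all merges, the sorted array is [3, 9, 11, 16].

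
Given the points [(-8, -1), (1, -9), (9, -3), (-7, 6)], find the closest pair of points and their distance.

Computing all pairwise distances among 4 points:

d((-8, -1), (1, -9)) = 12.0416
d((-8, -1), (9, -3)) = 17.1172
d((-8, -1), (-7, 6)) = 7.0711 <-- minimum
d((1, -9), (9, -3)) = 10.0
d((1, -9), (-7, 6)) = 17.0
d((9, -3), (-7, 6)) = 18.3576

Closest pair: (-8, -1) and (-7, 6) with distance 7.0711

The closest pair is (-8, -1) and (-7, 6) with Euclidean distance 7.0711. For 4 points, brute-force pairwise comparison is shown above. For large n, the divide-and-conquer algorithm (sort by x, recurse on halves, check the dividing strip) achieves O(n log n).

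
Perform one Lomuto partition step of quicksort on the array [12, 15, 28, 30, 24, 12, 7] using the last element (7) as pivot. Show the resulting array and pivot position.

Lomuto partition with pivot = 7:

Initial array: [12, 15, 28, 30, 24, 12, 7]

arr[0]=12 > 7: no swap
arr[1]=15 > 7: no swap
arr[2]=28 > 7: no swap
arr[3]=30 > 7: no swap
arr[4]=24 > 7: no swap
arr[5]=12 > 7: no swap

Place pivot at position 0: [7, 15, 28, 30, 24, 12, 12]
Pivot position: 0

After partitioning with pivot 7, the array becomes [7, 15, 28, 30, 24, 12, 12]. The pivot is placed at index 0. All elements to the left of the pivot are <= 7, and all elements to the right are > 7.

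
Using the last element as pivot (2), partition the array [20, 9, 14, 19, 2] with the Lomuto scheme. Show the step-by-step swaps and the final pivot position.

Lomuto partition with pivot = 2:

Initial array: [20, 9, 14, 19, 2]

arr[0]=20 > 2: no swap
arr[1]=9 > 2: no swap
arr[2]=14 > 2: no swap
arr[3]=19 > 2: no swap

Place pivot at position 0: [2, 9, 14, 19, 20]
Pivot position: 0

After partitioning with pivot 2, the array becomes [2, 9, 14, 19, 20]. The pivot is placed at index 0. All elements to the left of the pivot are <= 2, and all elements to the right are > 2.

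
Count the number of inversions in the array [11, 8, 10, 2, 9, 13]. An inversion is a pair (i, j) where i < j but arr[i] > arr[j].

Finding inversions in [11, 8, 10, 2, 9, 13]:

(0, 1): arr[0]=11 > arr[1]=8
(0, 2): arr[0]=11 > arr[2]=10
(0, 3): arr[0]=11 > arr[3]=2
(0, 4): arr[0]=11 > arr[4]=9
(1, 3): arr[1]=8 > arr[3]=2
(2, 3): arr[2]=10 > arr[3]=2
(2, 4): arr[2]=10 > arr[4]=9

Total inversions: 7

The array has 7 inversion(s): (0,1), (0,2), (0,3), (0,4), (1,3), (2,3), (2,4). Each pair (i,j) satisfies i < j and arr[i] > arr[j].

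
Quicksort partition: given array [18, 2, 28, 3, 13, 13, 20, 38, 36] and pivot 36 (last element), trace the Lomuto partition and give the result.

Lomuto partition with pivot = 36:

Initial array: [18, 2, 28, 3, 13, 13, 20, 38, 36]

arr[0]=18 <= 36: swap with position 0, array becomes [18, 2, 28, 3, 13, 13, 20, 38, 36]
arr[1]=2 <= 36: swap with position 1, array becomes [18, 2, 28, 3, 13, 13, 20, 38, 36]
arr[2]=28 <= 36: swap with position 2, array becomes [18, 2, 28, 3, 13, 13, 20, 38, 36]
arr[3]=3 <= 36: swap with position 3, array becomes [18, 2, 28, 3, 13, 13, 20, 38, 36]
arr[4]=13 <= 36: swap with position 4, array becomes [18, 2, 28, 3, 13, 13, 20, 38, 36]
arr[5]=13 <= 36: swap with position 5, array becomes [18, 2, 28, 3, 13, 13, 20, 38, 36]
arr[6]=20 <= 36: swap with position 6, array becomes [18, 2, 28, 3, 13, 13, 20, 38, 36]
arr[7]=38 > 36: no swap

Place pivot at position 7: [18, 2, 28, 3, 13, 13, 20, 36, 38]
Pivot position: 7

After partitioning with pivot 36, the array becomes [18, 2, 28, 3, 13, 13, 20, 36, 38]. The pivot is placed at index 7. All elements to the left of the pivot are <= 36, and all elements to the right are > 36.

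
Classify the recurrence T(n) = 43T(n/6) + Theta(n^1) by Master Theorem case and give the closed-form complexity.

Master Theorem for T(n) = 43T(n/6) + O(n^1):

a = 43, b = 6, c = 1
log_b(a) = log_6(43) = 2.0992

Case 1: c = 1 < log_6(43) = 2.0992
T(n) = O(n^(log_6 43))

For T(n) = 43T(n/6) + O(n^1): log_6(43) = 2.0992. This is Case 1 of the Master Theorem (c < log_b(a), work dominated by leaves), giving O(n^(log_6 43)).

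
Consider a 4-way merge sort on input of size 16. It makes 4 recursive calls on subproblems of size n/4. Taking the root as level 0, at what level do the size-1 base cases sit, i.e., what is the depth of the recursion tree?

For divide and conquer with division factor 4:

Problem sizes at each level:
Level 0: 16
Level 1: 4
Level 2: 1

The root is level 0 and the size-1 base case is level 2 (the tree spans levels 0 through 2, i.e. 3 levels counting the root), so the depth is the number of divisions: log_4(16) = 2

The recursion tree depth is log_4(16) = 2. At each level, the problem size is divided by 4, so it takes 2 divisions to reduce to a base case of size 1. The algorithm makes 4 recursive calls at each level.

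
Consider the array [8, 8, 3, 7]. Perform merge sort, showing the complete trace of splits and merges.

Merge sort trace:

Split: [8, 8, 3, 7] -> [8, 8] and [3, 7]
  Split: [8, 8] -> [8] and [8]
  Merge: [8] + [8] -> [8, 8]
  Split: [3, 7] -> [3] and [7]
  Merge: [3] + [7] -> [3, 7]
Merge: [8, 8] + [3, 7] -> [3, 7, 8, 8]

Final sorted array: [3, 7, 8, 8]

The merge sort proceeds by recursively splitting the array and merging sorted halves.
After all merges, the sorted array is [3, 7, 8, 8].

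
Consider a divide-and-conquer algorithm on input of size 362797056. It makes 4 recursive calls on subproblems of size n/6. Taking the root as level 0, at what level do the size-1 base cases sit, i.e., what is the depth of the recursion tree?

For divide and conquer with division factor 6:

Problem sizes at each level:
Level 0: 362797056
Level 1: 60466176
Level 2: 10077696
Level 3: 1679616
Level 4: 279936
Level 5: 46656
Level 6: 7776
Level 7: 1296
Level 8: 216
Level 9: 36
Level 10: 6
Level 11: 1

The root is level 0 and the size-1 base case is level 11 (the tree spans levels 0 through 11, i.e. 12 levels counting the root), so the depth is the number of divisions: log_6(362797056) = 11

The recursion tree depth is log_6(362797056) = 11. At each level, the problem size is divided by 6, so it takes 11 divisions to reduce to a base case of size 1. The algorithm makes 4 recursive calls at each level.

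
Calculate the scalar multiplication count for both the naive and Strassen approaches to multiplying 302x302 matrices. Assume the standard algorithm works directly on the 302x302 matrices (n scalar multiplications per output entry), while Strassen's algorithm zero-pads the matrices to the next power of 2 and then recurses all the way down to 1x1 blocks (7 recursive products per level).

Matrix multiplication for 302x302 matrices:

Strassen's algorithm requires power-of-2 dimensions. Pad 302x302 to 512x512 (next power of 2).

Standard algorithm: 302^3 = 27543608 multiplications
Strassen's algorithm: 7^(log2(512)) = 7^9 = 40353607 multiplications
Difference: 27543608 - 40353607 = -12809999 (Strassen uses MORE here due to padding overhead — for small or just-over-power-of-2 n, padding can outweigh the per-level savings)

Standard: 27543608 multiplications (302^3). Strassen: 40353607 multiplications (7^9, after padding to 512x512). Strassen reduces 8 recursive multiplications to 7 at each level.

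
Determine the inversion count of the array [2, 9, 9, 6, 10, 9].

Finding inversions in [2, 9, 9, 6, 10, 9]:

(1, 3): arr[1]=9 > arr[3]=6
(2, 3): arr[2]=9 > arr[3]=6
(4, 5): arr[4]=10 > arr[5]=9

Total inversions: 3

The array has 3 inversion(s): (1,3), (2,3), (4,5). Each pair (i,j) satisfies i < j and arr[i] > arr[j].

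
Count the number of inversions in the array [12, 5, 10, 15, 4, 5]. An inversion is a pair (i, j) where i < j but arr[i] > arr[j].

Finding inversions in [12, 5, 10, 15, 4, 5]:

(0, 1): arr[0]=12 > arr[1]=5
(0, 2): arr[0]=12 > arr[2]=10
(0, 4): arr[0]=12 > arr[4]=4
(0, 5): arr[0]=12 > arr[5]=5
(1, 4): arr[1]=5 > arr[4]=4
(2, 4): arr[2]=10 > arr[4]=4
(2, 5): arr[2]=10 > arr[5]=5
(3, 4): arr[3]=15 > arr[4]=4
(3, 5): arr[3]=15 > arr[5]=5

Total inversions: 9

The array has 9 inversion(s): (0,1), (0,2), (0,4), (0,5), (1,4), (2,4), (2,5), (3,4), (3,5). Each pair (i,j) satisfies i < j and arr[i] > arr[j].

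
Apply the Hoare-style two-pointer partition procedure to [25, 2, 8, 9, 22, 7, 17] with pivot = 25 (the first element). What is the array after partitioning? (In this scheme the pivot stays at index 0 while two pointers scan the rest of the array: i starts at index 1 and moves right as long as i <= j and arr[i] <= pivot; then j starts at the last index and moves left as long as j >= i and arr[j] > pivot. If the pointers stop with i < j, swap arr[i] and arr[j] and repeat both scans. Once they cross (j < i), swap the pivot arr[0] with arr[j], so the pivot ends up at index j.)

Hoare-style two-pointer partition with pivot = 25:

Initial array: [25, 2, 8, 9, 22, 7, 17]

Pointers start at i = 1, j = 6.
i ends at 7, j ends at 6: the pointers have crossed (j < i), so scanning stops.

Swap pivot arr[0] with arr[6] to place pivot at position 6: [17, 2, 8, 9, 22, 7, 25]
Pivot position: 6

After partitioning with pivot 25, the array becomes [17, 2, 8, 9, 22, 7, 25]. The pivot is placed at index 6. All elements to the left of the pivot are <= 25, and all elements to the right are > 25.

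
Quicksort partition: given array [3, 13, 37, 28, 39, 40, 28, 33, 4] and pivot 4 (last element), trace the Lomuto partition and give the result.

Lomuto partition with pivot = 4:

Initial array: [3, 13, 37, 28, 39, 40, 28, 33, 4]

arr[0]=3 <= 4: swap with position 0, array becomes [3, 13, 37, 28, 39, 40, 28, 33, 4]
arr[1]=13 > 4: no swap
arr[2]=37 > 4: no swap
arr[3]=28 > 4: no swap
arr[4]=39 > 4: no swap
arr[5]=40 > 4: no swap
arr[6]=28 > 4: no swap
arr[7]=33 > 4: no swap

Place pivot at position 1: [3, 4, 37, 28, 39, 40, 28, 33, 13]
Pivot position: 1

After partitioning with pivot 4, the array becomes [3, 4, 37, 28, 39, 40, 28, 33, 13]. The pivot is placed at index 1. All elements to the left of the pivot are <= 4, and all elements to the right are > 4.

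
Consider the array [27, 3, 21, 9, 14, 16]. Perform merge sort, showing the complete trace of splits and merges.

Merge sort trace:

Split: [27, 3, 21, 9, 14, 16] -> [27, 3, 21] and [9, 14, 16]
  Split: [27, 3, 21] -> [27] and [3, 21]
    Split: [3, 21] -> [3] and [21]
    Merge: [3] + [21] -> [3, 21]
  Merge: [27] + [3, 21] -> [3, 21, 27]
  Split: [9, 14, 16] -> [9] and [14, 16]
    Split: [14, 16] -> [14] and [16]
    Merge: [14] + [16] -> [14, 16]
  Merge: [9] + [14, 16] -> [9, 14, 16]
Merge: [3, 21, 27] + [9, 14, 16] -> [3, 9, 14, 16, 21, 27]

Final sorted array: [3, 9, 14, 16, 21, 27]

The merge sort proceeds by recursively splitting the array and merging sorted halves.
After all merges, the sorted array is [3, 9, 14, 16, 21, 27].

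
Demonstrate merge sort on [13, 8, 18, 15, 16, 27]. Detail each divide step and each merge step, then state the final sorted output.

Merge sort trace:

Split: [13, 8, 18, 15, 16, 27] -> [13, 8, 18] and [15, 16, 27]
  Split: [13, 8, 18] -> [13] and [8, 18]
    Split: [8, 18] -> [8] and [18]
    Merge: [8] + [18] -> [8, 18]
  Merge: [13] + [8, 18] -> [8, 13, 18]
  Split: [15, 16, 27] -> [15] and [16, 27]
    Split: [16, 27] -> [16] and [27]
    Merge: [16] + [27] -> [16, 27]
  Merge: [15] + [16, 27] -> [15, 16, 27]
Merge: [8, 13, 18] + [15, 16, 27] -> [8, 13, 15, 16, 18, 27]

Final sorted array: [8, 13, 15, 16, 18, 27]

The merge sort proceeds by recursively splitting the array and merging sorted halves.
After all merges, the sorted array is [8, 13, 15, 16, 18, 27].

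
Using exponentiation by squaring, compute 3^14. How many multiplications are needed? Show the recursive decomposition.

Computing 3^14 by squaring (build up from 3^1; each line after the first costs one multiplication):

3^1 = 3
3^2 = (3^1)^2 = 3^2 = 9
3^3 = 3 * 3^2 = 3 * 9 = 27
3^6 = (3^3)^2 = 27^2 = 729
3^7 = 3 * 3^6 = 3 * 729 = 2187
3^14 = (3^7)^2 = 2187^2 = 4782969

Result: 4782969
Multiplications needed: 5 (5 lines after 3^1)

3^14 = 4782969. Using exponentiation by squaring, this requires 5 multiplications. The key idea: if the exponent is even, square the half-power; if odd, multiply by the base once.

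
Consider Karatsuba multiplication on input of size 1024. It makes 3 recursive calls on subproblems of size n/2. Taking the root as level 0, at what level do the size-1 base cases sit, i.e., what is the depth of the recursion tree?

For divide and conquer with division factor 2:

Problem sizes at each level:
Level 0: 1024
Level 1: 512
Level 2: 256
Level 3: 128
Level 4: 64
Level 5: 32
Level 6: 16
Level 7: 8
Level 8: 4
Level 9: 2
Level 10: 1

The root is level 0 and the size-1 base case is level 10 (the tree spans levels 0 through 10, i.e. 11 levels counting the root), so the depth is the number of divisions: log_2(1024) = 10

The recursion tree depth is log_2(1024) = 10. At each level, the problem size is divided by 2, so it takes 10 divisions to reduce to a base case of size 1. The algorithm makes 3 recursive calls at each level.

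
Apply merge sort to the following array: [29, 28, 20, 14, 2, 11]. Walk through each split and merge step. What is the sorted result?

Merge sort trace:

Split: [29, 28, 20, 14, 2, 11] -> [29, 28, 20] and [14, 2, 11]
  Split: [29, 28, 20] -> [29] and [28, 20]
    Split: [28, 20] -> [28] and [20]
    Merge: [28] + [20] -> [20, 28]
  Merge: [29] + [20, 28] -> [20, 28, 29]
  Split: [14, 2, 11] -> [14] and [2, 11]
    Split: [2, 11] -> [2] and [11]
    Merge: [2] + [11] -> [2, 11]
  Merge: [14] + [2, 11] -> [2, 11, 14]
Merge: [20, 28, 29] + [2, 11, 14] -> [2, 11, 14, 20, 28, 29]

Final sorted array: [2, 11, 14, 20, 28, 29]

The merge sort proceeds by recursively splitting the array and merging sorted halves.
After all merges, the sorted array is [2, 11, 14, 20, 28, 29].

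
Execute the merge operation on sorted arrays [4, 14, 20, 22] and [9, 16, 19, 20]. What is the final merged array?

Merging process:

Compare 4 vs 9: take 4 from left. Merged: [4]
Compare 14 vs 9: take 9 from right. Merged: [4, 9]
Compare 14 vs 16: take 14 from left. Merged: [4, 9, 14]
Compare 20 vs 16: take 16 from right. Merged: [4, 9, 14, 16]
Compare 20 vs 19: take 19 from right. Merged: [4, 9, 14, 16, 19]
Compare 20 vs 20: take 20 from left. Merged: [4, 9, 14, 16, 19, 20]
Compare 22 vs 20: take 20 from right. Merged: [4, 9, 14, 16, 19, 20, 20]
Append remaining from left: [22]. Merged: [4, 9, 14, 16, 19, 20, 20, 22]

Final merged array: [4, 9, 14, 16, 19, 20, 20, 22]
Total comparisons: 7

The merged array is [4, 9, 14, 16, 19, 20, 20, 22], requiring 7 comparisons. The merge step runs in O(n) time where n is the total number of elements.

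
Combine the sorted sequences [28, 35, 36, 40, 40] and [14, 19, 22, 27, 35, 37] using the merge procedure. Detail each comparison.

Merging process:

Compare 28 vs 14: take 14 from right. Merged: [14]
Compare 28 vs 19: take 19 from right. Merged: [14, 19]
Compare 28 vs 22: take 22 from right. Merged: [14, 19, 22]
Compare 28 vs 27: take 27 from right. Merged: [14, 19, 22, 27]
Compare 28 vs 35: take 28 from left. Merged: [14, 19, 22, 27, 28]
Compare 35 vs 35: take 35 from left. Merged: [14, 19, 22, 27, 28, 35]
Compare 36 vs 35: take 35 from right. Merged: [14, 19, 22, 27, 28, 35, 35]
Compare 36 vs 37: take 36 from left. Merged: [14, 19, 22, 27, 28, 35, 35, 36]
Compare 40 vs 37: take 37 from right. Merged: [14, 19, 22, 27, 28, 35, 35, 36, 37]
Append remaining from left: [40, 40]. Merged: [14, 19, 22, 27, 28, 35, 35, 36, 37, 40, 40]

Final merged array: [14, 19, 22, 27, 28, 35, 35, 36, 37, 40, 40]
Total comparisons: 9

The merged array is [14, 19, 22, 27, 28, 35, 35, 36, 37, 40, 40], requiring 9 comparisons. The merge step runs in O(n) time where n is the total number of elements.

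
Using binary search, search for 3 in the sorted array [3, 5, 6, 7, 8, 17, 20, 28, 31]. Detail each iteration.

Binary search for 3 in [3, 5, 6, 7, 8, 17, 20, 28, 31]:

lo=0, hi=8, mid=4, arr[mid]=8 -> 8 > 3, search left half
lo=0, hi=3, mid=1, arr[mid]=5 -> 5 > 3, search left half
lo=0, hi=0, mid=0, arr[mid]=3 -> Found target at index 0!

Binary search finds 3 at index 0 after 3 comparisons. The search repeatedly halves the search space by comparing with the middle element.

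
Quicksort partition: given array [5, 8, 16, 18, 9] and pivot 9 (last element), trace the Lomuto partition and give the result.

Lomuto partition with pivot = 9:

Initial array: [5, 8, 16, 18, 9]

arr[0]=5 <= 9: swap with position 0, array becomes [5, 8, 16, 18, 9]
arr[1]=8 <= 9: swap with position 1, array becomes [5, 8, 16, 18, 9]
arr[2]=16 > 9: no swap
arr[3]=18 > 9: no swap

Place pivot at position 2: [5, 8, 9, 18, 16]
Pivot position: 2

After partitioning with pivot 9, the array becomes [5, 8, 9, 18, 16]. The pivot is placed at index 2. All elements to the left of the pivot are <= 9, and all elements to the right are > 9.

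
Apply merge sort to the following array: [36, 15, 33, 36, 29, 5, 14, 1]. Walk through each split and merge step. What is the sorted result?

Merge sort trace:

Split: [36, 15, 33, 36, 29, 5, 14, 1] -> [36, 15, 33, 36] and [29, 5, 14, 1]
  Split: [36, 15, 33, 36] -> [36, 15] and [33, 36]
    Split: [36, 15] -> [36] and [15]
    Merge: [36] + [15] -> [15, 36]
    Split: [33, 36] -> [33] and [36]
    Merge: [33] + [36] -> [33, 36]
  Merge: [15, 36] + [33, 36] -> [15, 33, 36, 36]
  Split: [29, 5, 14, 1] -> [29, 5] and [14, 1]
    Split: [29, 5] -> [29] and [5]
    Merge: [29] + [5] -> [5, 29]
    Split: [14, 1] -> [14] and [1]
    Merge: [14] + [1] -> [1, 14]
  Merge: [5, 29] + [1, 14] -> [1, 5, 14, 29]
Merge: [15, 33, 36, 36] + [1, 5, 14, 29] -> [1, 5, 14, 15, 29, 33, 36, 36]

Final sorted array: [1, 5, 14, 15, 29, 33, 36, 36]

The merge sort proceeds by recursively splitting the array and merging sorted halves.
After all merges, the sorted array is [1, 5, 14, 15, 29, 33, 36, 36].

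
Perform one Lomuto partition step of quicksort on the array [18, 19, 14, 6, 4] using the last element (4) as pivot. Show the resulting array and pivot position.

Lomuto partition with pivot = 4:

Initial array: [18, 19, 14, 6, 4]

arr[0]=18 > 4: no swap
arr[1]=19 > 4: no swap
arr[2]=14 > 4: no swap
arr[3]=6 > 4: no swap

Place pivot at position 0: [4, 19, 14, 6, 18]
Pivot position: 0

After partitioning with pivot 4, the array becomes [4, 19, 14, 6, 18]. The pivot is placed at index 0. All elements to the left of the pivot are <= 4, and all elements to the right are > 4.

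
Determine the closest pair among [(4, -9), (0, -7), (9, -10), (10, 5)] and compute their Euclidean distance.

Computing all pairwise distances among 4 points:

d((4, -9), (0, -7)) = 4.4721 <-- minimum
d((4, -9), (9, -10)) = 5.099
d((4, -9), (10, 5)) = 15.2315
d((0, -7), (9, -10)) = 9.4868
d((0, -7), (10, 5)) = 15.6205
d((9, -10), (10, 5)) = 15.0333

Closest pair: (4, -9) and (0, -7) with distance 4.4721

The closest pair is (4, -9) and (0, -7) with Euclidean distance 4.4721. For 4 points, brute-force pairwise comparison is shown above. For large n, the divide-and-conquer algorithm (sort by x, recurse on halves, check the dividing strip) achieves O(n log n).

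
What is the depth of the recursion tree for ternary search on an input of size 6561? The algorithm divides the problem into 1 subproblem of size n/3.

For divide and conquer with division factor 3:

Problem sizes at each level:
Level 0: 6561
Level 1: 2187
Level 2: 729
Level 3: 243
Level 4: 81
Level 5: 27
Level 6: 9
Level 7: 3
Level 8: 1

The root is level 0 and the size-1 base case is level 8 (the tree spans levels 0 through 8, i.e. 9 levels counting the root), so the depth is the number of divisions: log_3(6561) = 8

The recursion tree depth is log_3(6561) = 8. At each level, the problem size is divided by 3, so it takes 8 divisions to reduce to a base case of size 1. The algorithm makes 1 recursive call at each level.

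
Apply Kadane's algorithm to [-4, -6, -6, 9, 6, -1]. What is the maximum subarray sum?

Using Kadane's algorithm on [-4, -6, -6, 9, 6, -1]:

Scanning through the array:
Position 1 (value -6): max_ending_here = -6, max_so_far = -4
Position 2 (value -6): max_ending_here = -6, max_so_far = -4
Position 3 (value 9): max_ending_here = 9, max_so_far = 9
Position 4 (value 6): max_ending_here = 15, max_so_far = 15
Position 5 (value -1): max_ending_here = 14, max_so_far = 15

Maximum subarray: [9, 6]
Maximum sum: 15

The maximum subarray is [9, 6] with sum 15. This subarray runs from index 3 to index 4.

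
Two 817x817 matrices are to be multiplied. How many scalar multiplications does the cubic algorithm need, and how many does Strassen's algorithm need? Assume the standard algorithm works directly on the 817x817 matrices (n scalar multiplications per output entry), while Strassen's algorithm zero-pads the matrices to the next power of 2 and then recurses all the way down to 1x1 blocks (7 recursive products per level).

Matrix multiplication for 817x817 matrices:

Strassen's algorithm requires power-of-2 dimensions. Pad 817x817 to 1024x1024 (next power of 2).

Standard algorithm: 817^3 = 545338513 multiplications
Strassen's algorithm: 7^(log2(1024)) = 7^10 = 282475249 multiplications
Savings: 545338513 - 282475249 = 262863264 multiplications

Standard: 545338513 multiplications (817^3). Strassen: 282475249 multiplications (7^10, after padding to 1024x1024). Strassen reduces 8 recursive multiplications to 7 at each level.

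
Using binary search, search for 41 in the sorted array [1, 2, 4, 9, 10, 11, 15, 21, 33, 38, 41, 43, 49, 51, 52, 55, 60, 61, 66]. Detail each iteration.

Binary search for 41 in [1, 2, 4, 9, 10, 11, 15, 21, 33, 38, 41, 43, 49, 51, 52, 55, 60, 61, 66]:

lo=0, hi=18, mid=9, arr[mid]=38 -> 38 < 41, search right half
lo=10, hi=18, mid=14, arr[mid]=52 -> 52 > 41, search left half
lo=10, hi=13, mid=11, arr[mid]=43 -> 43 > 41, search left half
lo=10, hi=10, mid=10, arr[mid]=41 -> Found target at index 10!

Binary search finds 41 at index 10 after 4 comparisons. The search repeatedly halves the search space by comparing with the middle element.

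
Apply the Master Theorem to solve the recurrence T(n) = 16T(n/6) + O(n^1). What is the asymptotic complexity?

Master Theorem for T(n) = 16T(n/6) + O(n^1):

a = 16, b = 6, c = 1
log_b(a) = log_6(16) = 1.5474

Case 1: c = 1 < log_6(16) = 1.5474
T(n) = O(n^(log_6 16))

For T(n) = 16T(n/6) + O(n^1): log_6(16) = 1.5474. This is Case 1 of the Master Theorem (c < log_b(a), work dominated by leaves), giving O(n^(log_6 16)).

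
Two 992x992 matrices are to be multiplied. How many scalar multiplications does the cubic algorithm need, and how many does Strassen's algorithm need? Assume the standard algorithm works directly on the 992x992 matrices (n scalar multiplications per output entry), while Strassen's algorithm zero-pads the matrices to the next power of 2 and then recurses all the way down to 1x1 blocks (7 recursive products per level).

Matrix multiplication for 992x992 matrices:

Strassen's algorithm requires power-of-2 dimensions. Pad 992x992 to 1024x1024 (next power of 2).

Standard algorithm: 992^3 = 976191488 multiplications
Strassen's algorithm: 7^(log2(1024)) = 7^10 = 282475249 multiplications
Savings: 976191488 - 282475249 = 693716239 multiplications

Standard: 976191488 multiplications (992^3). Strassen: 282475249 multiplications (7^10, after padding to 1024x1024). Strassen reduces 8 recursive multiplications to 7 at each level.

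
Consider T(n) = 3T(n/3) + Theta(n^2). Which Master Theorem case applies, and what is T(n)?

Master Theorem for T(n) = 3T(n/3) + O(n^2):

a = 3, b = 3, c = 2
log_b(a) = log_3(3) = 1.0000

Case 3: c = 2 > log_3(3) = 1.0000
T(n) = O(n^2) = O(n^2)

For T(n) = 3T(n/3) + O(n^2): log_3(3) = 1.0000. This is Case 3 of the Master Theorem (c > log_b(a), work dominated by root), giving O(n^2).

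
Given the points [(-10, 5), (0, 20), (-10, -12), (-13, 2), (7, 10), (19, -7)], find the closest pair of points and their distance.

Computing all pairwise distances among 6 points:

d((-10, 5), (0, 20)) = 18.0278
d((-10, 5), (-10, -12)) = 17.0
d((-10, 5), (-13, 2)) = 4.2426 <-- minimum
d((-10, 5), (7, 10)) = 17.72
d((-10, 5), (19, -7)) = 31.3847
d((0, 20), (-10, -12)) = 33.5261
d((0, 20), (-13, 2)) = 22.2036
d((0, 20), (7, 10)) = 12.2066
d((0, 20), (19, -7)) = 33.0151
d((-10, -12), (-13, 2)) = 14.3178
d((-10, -12), (7, 10)) = 27.8029
d((-10, -12), (19, -7)) = 29.4279
d((-13, 2), (7, 10)) = 21.5407
d((-13, 2), (19, -7)) = 33.2415
d((7, 10), (19, -7)) = 20.8087

Closest pair: (-10, 5) and (-13, 2) with distance 4.2426

The closest pair is (-10, 5) and (-13, 2) with Euclidean distance 4.2426. For 6 points, brute-force pairwise comparison is shown above. For large n, the divide-and-conquer algorithm (sort by x, recurse on halves, check the dividing strip) achieves O(n log n).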